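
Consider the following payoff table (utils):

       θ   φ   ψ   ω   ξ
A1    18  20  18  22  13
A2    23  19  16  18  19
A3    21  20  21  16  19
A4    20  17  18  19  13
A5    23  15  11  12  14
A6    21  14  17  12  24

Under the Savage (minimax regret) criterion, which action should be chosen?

A2

Column bests: θ=23, φ=20, ψ=21, ω=22, ξ=24.
A1 regrets: 5, 0, 3, 0, 11 → max 11
A2 regrets: 0, 1, 5, 4, 5 → max 5
A3 regrets: 2, 0, 0, 6, 5 → max 6
A4 regrets: 3, 3, 3, 3, 11 → max 11
A5 regrets: 0, 5, 10, 10, 10 → max 10
A6 regrets: 2, 6, 4, 10, 0 → max 10
Smallest max regret = 5 → A2.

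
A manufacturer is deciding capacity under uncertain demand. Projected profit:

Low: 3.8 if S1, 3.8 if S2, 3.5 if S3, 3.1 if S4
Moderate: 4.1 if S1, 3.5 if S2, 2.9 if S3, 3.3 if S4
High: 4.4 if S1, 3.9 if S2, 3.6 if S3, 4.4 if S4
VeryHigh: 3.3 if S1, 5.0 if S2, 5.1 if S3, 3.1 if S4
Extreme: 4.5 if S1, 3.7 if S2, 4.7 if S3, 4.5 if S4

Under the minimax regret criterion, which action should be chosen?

Column bests: S1=4.5, S2=5.0, S3=5.1, S4=4.5.
Low regrets: 0.7, 1.2, 1.6, 1.4 → max 1.6
Moderate regrets: 0.4, 1.5, 2.2, 1.2 → max 2.2
High regrets: 0.1, 1.1, 1.5, 0.1 → max 1.5
VeryHigh regrets: 1.2, 0.0, 0.0, 1.4 → max 1.4
Extreme regrets: 0.0, 1.3, 0.4, 0.0 → max 1.3
Smallest max regret = 1.3 → Extreme.

Extreme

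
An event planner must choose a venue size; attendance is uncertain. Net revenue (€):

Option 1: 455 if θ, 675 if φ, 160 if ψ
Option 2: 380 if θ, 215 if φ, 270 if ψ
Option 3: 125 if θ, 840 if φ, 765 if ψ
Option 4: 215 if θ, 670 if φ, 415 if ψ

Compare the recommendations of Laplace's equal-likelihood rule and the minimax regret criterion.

Row averages: Option 1=430, Option 2=865/3, Option 3=1730/3, Option 4=1300/3
Highest average = 1730/3 → Option 3.
Column bests: θ=455, φ=840, ψ=765.
Option 1 regrets: 0, 165, 605 → max 605
Option 2 regrets: 75, 625, 495 → max 625
Option 3 regrets: 330, 0, 0 → max 330
Option 4 regrets: 240, 170, 350 → max 350
Smallest max regret = 330 → Option 3.

laplace → Option 3; minimax regret → Option 3 (agree)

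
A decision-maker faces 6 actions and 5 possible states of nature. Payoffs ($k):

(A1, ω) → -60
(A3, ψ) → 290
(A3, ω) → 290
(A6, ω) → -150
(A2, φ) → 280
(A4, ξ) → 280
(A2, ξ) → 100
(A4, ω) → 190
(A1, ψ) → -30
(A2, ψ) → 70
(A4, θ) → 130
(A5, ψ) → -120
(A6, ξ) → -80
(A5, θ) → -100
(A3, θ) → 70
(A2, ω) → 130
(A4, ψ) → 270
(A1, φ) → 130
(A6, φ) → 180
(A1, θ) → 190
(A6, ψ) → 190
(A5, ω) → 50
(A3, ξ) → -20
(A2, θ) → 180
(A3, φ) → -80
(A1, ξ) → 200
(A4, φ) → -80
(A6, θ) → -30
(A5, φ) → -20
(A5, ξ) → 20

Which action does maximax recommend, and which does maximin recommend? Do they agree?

maximax → A3; maximin → A2 (disagree)

Row maxima: A1=200, A2=280, A3=290, A4=280, A5=50, A6=190
Best best-case = 290 → A3.
Row minima: A1=-60, A2=70, A3=-80, A4=-80, A5=-120, A6=-150
Best worst-case = 70 → A2.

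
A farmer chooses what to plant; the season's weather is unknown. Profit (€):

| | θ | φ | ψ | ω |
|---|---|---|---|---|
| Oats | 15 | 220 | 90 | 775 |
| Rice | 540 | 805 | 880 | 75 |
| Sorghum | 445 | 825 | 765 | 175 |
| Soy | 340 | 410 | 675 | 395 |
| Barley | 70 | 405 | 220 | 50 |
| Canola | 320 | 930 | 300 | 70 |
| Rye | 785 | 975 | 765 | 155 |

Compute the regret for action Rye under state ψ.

115

Best payoff under ψ is 880.
Regret = 880 − 765 = 115.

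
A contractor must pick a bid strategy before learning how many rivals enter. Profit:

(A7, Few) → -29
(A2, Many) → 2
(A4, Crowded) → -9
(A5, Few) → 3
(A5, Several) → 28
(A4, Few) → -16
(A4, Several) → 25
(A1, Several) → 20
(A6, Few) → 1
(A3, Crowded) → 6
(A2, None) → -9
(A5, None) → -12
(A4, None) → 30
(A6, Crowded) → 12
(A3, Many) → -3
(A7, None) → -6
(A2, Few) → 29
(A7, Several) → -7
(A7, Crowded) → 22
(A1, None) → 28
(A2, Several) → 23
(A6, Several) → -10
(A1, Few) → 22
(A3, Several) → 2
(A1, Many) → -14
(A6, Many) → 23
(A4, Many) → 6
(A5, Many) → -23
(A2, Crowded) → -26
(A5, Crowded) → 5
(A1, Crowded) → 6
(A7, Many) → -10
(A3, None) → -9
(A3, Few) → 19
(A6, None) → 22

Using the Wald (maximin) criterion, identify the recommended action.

Row minima: A1=-14, A2=-26, A3=-9, A4=-16, A5=-23, A6=-10, A7=-29
Best worst-case = -9 → A3.

A3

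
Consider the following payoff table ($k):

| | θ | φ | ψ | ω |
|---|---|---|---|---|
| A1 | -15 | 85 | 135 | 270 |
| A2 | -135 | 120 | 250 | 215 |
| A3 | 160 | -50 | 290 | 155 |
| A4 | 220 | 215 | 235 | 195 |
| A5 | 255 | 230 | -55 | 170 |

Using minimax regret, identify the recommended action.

Column bests: θ=255, φ=230, ψ=290, ω=270.
A1 regrets: 270, 145, 155, 0 → max 270
A2 regrets: 390, 110, 40, 55 → max 390
A3 regrets: 95, 280, 0, 115 → max 280
A4 regrets: 35, 15, 55, 75 → max 75
A5 regrets: 0, 0, 345, 100 → max 345
Smallest max regret = 75 → A4.

A4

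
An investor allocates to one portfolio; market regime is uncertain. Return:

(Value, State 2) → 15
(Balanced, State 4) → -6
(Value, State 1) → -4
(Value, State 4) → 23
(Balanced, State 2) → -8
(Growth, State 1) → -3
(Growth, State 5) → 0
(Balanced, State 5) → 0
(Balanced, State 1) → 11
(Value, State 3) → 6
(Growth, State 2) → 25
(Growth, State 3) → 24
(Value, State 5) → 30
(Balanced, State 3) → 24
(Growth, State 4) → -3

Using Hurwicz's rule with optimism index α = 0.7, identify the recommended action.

Value

Balanced: 0.7·24 + 0.3·(-8) = 14.4
Value: 0.7·30 + 0.3·(-4) = 19.8
Growth: 0.7·25 + 0.3·(-3) = 16.6
Highest Hurwicz score = 19.8 → Value.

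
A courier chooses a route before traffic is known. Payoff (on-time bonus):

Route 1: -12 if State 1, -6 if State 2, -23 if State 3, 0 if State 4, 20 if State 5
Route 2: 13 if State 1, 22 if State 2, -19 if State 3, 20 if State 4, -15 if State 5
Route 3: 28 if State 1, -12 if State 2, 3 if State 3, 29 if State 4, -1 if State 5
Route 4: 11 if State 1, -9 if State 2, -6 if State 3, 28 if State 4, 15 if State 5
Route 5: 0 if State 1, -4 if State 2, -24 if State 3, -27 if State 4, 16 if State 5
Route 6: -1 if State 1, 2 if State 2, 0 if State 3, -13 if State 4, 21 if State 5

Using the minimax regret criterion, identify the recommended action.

Route 4

Column bests: State 1=28, State 2=22, State 3=3, State 4=29, State 5=21.
Route 1 regrets: 40, 28, 26, 29, 1 → max 40
Route 2 regrets: 15, 0, 22, 9, 36 → max 36
Route 3 regrets: 0, 34, 0, 0, 22 → max 34
Route 4 regrets: 17, 31, 9, 1, 6 → max 31
Route 5 regrets: 28, 26, 27, 56, 5 → max 56
Route 6 regrets: 29, 20, 3, 42, 0 → max 42
Smallest max regret = 31 → Route 4.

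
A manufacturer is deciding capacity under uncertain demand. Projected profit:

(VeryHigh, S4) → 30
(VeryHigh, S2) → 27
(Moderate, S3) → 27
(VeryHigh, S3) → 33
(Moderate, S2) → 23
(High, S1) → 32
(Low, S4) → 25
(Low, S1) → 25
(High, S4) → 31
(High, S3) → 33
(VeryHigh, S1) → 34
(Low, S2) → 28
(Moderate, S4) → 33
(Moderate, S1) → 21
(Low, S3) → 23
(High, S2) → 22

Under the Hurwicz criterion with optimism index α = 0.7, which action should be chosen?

VeryHigh

Low: 0.7·28 + 0.3·23 = 26.5
Moderate: 0.7·33 + 0.3·21 = 29.4
High: 0.7·33 + 0.3·22 = 29.7
VeryHigh: 0.7·34 + 0.3·27 = 31.9
Highest Hurwicz score = 31.9 → VeryHigh.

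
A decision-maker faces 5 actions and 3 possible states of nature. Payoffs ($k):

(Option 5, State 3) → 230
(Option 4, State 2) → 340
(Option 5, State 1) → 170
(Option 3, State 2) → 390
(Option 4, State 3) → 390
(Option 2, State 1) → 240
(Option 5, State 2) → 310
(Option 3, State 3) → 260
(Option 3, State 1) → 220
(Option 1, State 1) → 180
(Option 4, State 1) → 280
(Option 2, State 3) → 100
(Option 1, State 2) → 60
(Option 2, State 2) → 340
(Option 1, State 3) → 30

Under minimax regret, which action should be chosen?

Option 4

Column bests: State 1=280, State 2=390, State 3=390.
Option 1 regrets: 100, 330, 360 → max 360
Option 2 regrets: 40, 50, 290 → max 290
Option 3 regrets: 60, 0, 130 → max 130
Option 4 regrets: 0, 50, 0 → max 50
Option 5 regrets: 110, 80, 160 → max 160
Smallest max regret = 50 → Option 4.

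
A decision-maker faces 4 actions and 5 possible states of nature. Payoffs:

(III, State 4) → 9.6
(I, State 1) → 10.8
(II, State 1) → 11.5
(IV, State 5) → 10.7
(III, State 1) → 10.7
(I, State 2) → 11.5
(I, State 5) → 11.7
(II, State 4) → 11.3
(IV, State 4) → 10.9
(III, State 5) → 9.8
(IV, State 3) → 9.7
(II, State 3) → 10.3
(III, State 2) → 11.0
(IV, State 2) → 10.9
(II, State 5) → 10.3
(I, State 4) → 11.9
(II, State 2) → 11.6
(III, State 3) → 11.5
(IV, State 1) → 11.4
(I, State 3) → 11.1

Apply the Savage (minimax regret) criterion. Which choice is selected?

Column bests: State 1=11.5, State 2=11.6, State 3=11.5, State 4=11.9, State 5=11.7.
I regrets: 0.7, 0.1, 0.4, 0.0, 0.0 → max 0.7
II regrets: 0.0, 0.0, 1.2, 0.6, 1.4 → max 1.4
III regrets: 0.8, 0.6, 0.0, 2.3, 1.9 → max 2.3
IV regrets: 0.1, 0.7, 1.8, 1.0, 1.0 → max 1.8
Smallest max regret = 0.7 → I.

I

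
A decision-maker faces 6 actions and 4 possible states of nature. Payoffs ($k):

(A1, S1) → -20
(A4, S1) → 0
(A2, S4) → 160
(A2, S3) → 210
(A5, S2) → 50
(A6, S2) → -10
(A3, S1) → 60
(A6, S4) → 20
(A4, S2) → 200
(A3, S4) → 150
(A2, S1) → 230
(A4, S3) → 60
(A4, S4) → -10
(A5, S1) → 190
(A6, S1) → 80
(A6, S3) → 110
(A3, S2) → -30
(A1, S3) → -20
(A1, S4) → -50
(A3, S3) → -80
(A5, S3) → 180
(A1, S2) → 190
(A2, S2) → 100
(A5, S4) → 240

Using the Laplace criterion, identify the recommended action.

Row averages: A1=25, A2=175, A3=25, A4=62.5, A5=165, A6=50
Highest average = 175 → A2.

A2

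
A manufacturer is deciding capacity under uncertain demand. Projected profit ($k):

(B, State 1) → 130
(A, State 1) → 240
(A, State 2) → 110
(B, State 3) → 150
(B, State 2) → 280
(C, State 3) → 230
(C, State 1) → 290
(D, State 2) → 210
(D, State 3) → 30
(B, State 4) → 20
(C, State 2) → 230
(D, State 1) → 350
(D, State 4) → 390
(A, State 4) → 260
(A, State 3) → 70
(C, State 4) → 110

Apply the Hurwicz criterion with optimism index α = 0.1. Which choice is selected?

A: 0.1·260 + 0.9·70 = 89
B: 0.1·280 + 0.9·20 = 46
C: 0.1·290 + 0.9·110 = 128
D: 0.1·390 + 0.9·30 = 66
Highest Hurwicz score = 128 → C.

C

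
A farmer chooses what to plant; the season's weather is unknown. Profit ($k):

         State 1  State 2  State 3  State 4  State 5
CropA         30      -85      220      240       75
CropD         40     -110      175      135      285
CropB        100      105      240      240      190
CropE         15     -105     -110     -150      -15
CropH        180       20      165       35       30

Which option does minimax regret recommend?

CropB

Column bests: State 1=180, State 2=105, State 3=240, State 4=240, State 5=285.
CropA regrets: 150, 190, 20, 0, 210 → max 210
CropD regrets: 140, 215, 65, 105, 0 → max 215
CropB regrets: 80, 0, 0, 0, 95 → max 95
CropE regrets: 165, 210, 350, 390, 300 → max 390
CropH regrets: 0, 85, 75, 205, 255 → max 255
Smallest max regret = 95 → CropB.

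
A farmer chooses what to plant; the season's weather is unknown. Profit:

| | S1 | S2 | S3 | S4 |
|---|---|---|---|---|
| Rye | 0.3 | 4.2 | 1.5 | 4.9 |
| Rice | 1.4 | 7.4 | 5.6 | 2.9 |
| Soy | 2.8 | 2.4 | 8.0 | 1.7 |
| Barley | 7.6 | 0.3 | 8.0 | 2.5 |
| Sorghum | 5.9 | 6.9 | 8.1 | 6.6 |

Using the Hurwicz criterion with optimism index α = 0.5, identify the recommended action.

Rye: 0.5·4.9 + 0.5·0.3 = 2.6
Rice: 0.5·7.4 + 0.5·1.4 = 4.4
Soy: 0.5·8.0 + 0.5·1.7 = 4.85
Barley: 0.5·8.0 + 0.5·0.3 = 4.15
Sorghum: 0.5·8.1 + 0.5·5.9 = 7
Highest Hurwicz score = 7 → Sorghum.

Sorghum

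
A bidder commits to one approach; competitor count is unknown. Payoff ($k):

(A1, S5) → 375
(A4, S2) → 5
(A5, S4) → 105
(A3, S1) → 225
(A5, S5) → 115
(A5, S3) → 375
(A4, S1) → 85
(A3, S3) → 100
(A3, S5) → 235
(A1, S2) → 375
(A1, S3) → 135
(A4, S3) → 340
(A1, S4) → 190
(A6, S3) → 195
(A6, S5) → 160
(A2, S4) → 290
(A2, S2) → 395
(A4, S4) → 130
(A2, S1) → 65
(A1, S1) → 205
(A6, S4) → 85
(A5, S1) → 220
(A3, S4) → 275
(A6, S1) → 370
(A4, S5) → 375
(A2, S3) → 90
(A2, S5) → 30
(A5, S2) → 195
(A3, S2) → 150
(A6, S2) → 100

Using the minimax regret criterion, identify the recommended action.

A1

Column bests: S1=370, S2=395, S3=375, S4=290, S5=375.
A1 regrets: 165, 20, 240, 100, 0 → max 240
A2 regrets: 305, 0, 285, 0, 345 → max 345
A3 regrets: 145, 245, 275, 15, 140 → max 275
A4 regrets: 285, 390, 35, 160, 0 → max 390
A5 regrets: 150, 200, 0, 185, 260 → max 260
A6 regrets: 0, 295, 180, 205, 215 → max 295
Smallest max regret = 240 → A1.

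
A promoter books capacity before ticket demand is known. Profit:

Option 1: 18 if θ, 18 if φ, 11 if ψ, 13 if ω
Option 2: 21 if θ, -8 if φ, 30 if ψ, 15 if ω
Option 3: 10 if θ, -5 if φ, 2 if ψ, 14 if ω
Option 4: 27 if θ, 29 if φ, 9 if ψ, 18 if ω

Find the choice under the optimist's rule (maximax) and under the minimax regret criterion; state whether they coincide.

maximax → Option 2; minimax regret → Option 1 (disagree)

Row maxima: Option 1=18, Option 2=30, Option 3=14, Option 4=29
Best best-case = 30 → Option 2.
Column bests: θ=27, φ=29, ψ=30, ω=18.
Option 1 regrets: 9, 11, 19, 5 → max 19
Option 2 regrets: 6, 37, 0, 3 → max 37
Option 3 regrets: 17, 34, 28, 4 → max 34
Option 4 regrets: 0, 0, 21, 0 → max 21
Smallest max regret = 19 → Option 1.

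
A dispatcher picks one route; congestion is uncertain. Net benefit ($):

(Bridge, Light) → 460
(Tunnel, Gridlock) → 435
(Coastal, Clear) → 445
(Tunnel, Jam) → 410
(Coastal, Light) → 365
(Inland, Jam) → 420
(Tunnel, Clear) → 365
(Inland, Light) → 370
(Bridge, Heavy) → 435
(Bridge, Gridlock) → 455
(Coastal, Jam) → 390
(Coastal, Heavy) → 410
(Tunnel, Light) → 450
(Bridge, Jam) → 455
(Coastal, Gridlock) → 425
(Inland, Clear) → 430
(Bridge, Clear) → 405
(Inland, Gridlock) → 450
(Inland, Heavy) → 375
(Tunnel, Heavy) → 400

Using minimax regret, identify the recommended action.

Column bests: Clear=445, Light=460, Heavy=435, Jam=455, Gridlock=455.
Inland regrets: 15, 90, 60, 35, 5 → max 90
Bridge regrets: 40, 0, 0, 0, 0 → max 40
Coastal regrets: 0, 95, 25, 65, 30 → max 95
Tunnel regrets: 80, 10, 35, 45, 20 → max 80
Smallest max regret = 40 → Bridge.

Bridge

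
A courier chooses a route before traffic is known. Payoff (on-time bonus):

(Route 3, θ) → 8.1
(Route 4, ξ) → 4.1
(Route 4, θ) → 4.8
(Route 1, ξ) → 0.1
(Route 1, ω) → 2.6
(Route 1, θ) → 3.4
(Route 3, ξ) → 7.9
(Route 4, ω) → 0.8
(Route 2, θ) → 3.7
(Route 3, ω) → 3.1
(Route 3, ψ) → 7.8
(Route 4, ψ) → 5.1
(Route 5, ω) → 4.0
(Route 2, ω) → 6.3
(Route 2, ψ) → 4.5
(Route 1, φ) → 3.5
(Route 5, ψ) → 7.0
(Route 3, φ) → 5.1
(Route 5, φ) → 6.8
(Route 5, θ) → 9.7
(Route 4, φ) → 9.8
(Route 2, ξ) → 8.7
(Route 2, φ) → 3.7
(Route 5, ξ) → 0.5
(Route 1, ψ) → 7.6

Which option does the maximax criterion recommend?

Row maxima: Route 1=7.6, Route 2=8.7, Route 3=8.1, Route 4=9.8, Route 5=9.7
Best best-case = 9.8 → Route 4.

Route 4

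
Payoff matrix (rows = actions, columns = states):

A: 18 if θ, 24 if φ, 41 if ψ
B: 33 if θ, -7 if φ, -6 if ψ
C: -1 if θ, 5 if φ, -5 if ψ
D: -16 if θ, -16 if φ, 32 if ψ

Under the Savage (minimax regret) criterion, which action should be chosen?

A

Column bests: θ=33, φ=24, ψ=41.
A regrets: 15, 0, 0 → max 15
B regrets: 0, 31, 47 → max 47
C regrets: 34, 19, 46 → max 46
D regrets: 49, 40, 9 → max 49
Smallest max regret = 15 → A.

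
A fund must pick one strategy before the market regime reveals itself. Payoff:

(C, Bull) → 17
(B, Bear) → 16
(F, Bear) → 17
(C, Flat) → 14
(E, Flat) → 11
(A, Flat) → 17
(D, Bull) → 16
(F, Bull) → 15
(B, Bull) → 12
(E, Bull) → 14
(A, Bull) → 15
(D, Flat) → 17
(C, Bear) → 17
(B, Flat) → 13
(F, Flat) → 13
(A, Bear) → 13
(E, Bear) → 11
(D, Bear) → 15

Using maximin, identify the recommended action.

D

Row minima: A=13, B=12, C=14, D=15, E=11, F=13
Best worst-case = 15 → D.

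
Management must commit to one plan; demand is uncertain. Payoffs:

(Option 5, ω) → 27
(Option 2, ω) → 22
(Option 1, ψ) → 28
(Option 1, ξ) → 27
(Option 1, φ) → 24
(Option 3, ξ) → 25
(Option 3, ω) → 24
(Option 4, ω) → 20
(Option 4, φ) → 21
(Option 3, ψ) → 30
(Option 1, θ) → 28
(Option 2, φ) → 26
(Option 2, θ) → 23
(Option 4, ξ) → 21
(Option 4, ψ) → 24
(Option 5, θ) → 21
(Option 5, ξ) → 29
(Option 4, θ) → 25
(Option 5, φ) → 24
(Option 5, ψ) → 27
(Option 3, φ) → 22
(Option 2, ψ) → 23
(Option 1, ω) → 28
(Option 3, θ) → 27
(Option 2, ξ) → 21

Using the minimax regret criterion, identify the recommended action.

Column bests: θ=28, φ=26, ψ=30, ω=28, ξ=29.
Option 1 regrets: 0, 2, 2, 0, 2 → max 2
Option 2 regrets: 5, 0, 7, 6, 8 → max 8
Option 3 regrets: 1, 4, 0, 4, 4 → max 4
Option 4 regrets: 3, 5, 6, 8, 8 → max 8
Option 5 regrets: 7, 2, 3, 1, 0 → max 7
Smallest max regret = 2 → Option 1.

Option 1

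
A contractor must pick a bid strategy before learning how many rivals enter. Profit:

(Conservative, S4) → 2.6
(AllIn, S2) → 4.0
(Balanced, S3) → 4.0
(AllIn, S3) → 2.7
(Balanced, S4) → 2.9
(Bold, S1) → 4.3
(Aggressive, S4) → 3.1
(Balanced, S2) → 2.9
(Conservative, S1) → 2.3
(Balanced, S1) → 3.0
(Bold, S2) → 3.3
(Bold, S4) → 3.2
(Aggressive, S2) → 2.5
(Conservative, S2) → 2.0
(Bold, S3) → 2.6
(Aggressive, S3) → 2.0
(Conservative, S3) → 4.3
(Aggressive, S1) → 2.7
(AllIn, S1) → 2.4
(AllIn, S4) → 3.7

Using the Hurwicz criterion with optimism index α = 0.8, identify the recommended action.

Conservative: 0.8·4.3 + 0.2·2.0 = 3.84
Balanced: 0.8·4.0 + 0.2·2.9 = 3.78
Aggressive: 0.8·3.1 + 0.2·2.0 = 2.88
Bold: 0.8·4.3 + 0.2·2.6 = 3.96
AllIn: 0.8·4.0 + 0.2·2.4 = 3.68
Highest Hurwicz score = 3.96 → Bold.

Bold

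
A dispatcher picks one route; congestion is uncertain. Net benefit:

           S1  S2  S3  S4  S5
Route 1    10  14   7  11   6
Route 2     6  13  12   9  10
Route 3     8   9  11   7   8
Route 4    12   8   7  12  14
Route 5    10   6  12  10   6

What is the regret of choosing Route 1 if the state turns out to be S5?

8

Best payoff under S5 is 14.
Regret = 14 − 6 = 8.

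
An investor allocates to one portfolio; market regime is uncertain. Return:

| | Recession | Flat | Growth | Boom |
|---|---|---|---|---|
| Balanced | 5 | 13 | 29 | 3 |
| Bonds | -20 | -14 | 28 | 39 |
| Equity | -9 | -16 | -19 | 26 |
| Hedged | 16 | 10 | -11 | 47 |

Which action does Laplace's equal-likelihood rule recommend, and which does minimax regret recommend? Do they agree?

Row averages: Balanced=12.5, Bonds=8.25, Equity=-4.5, Hedged=15.5
Highest average = 15.5 → Hedged.
Column bests: Recession=16, Flat=13, Growth=29, Boom=47.
Balanced regrets: 11, 0, 0, 44 → max 44
Bonds regrets: 36, 27, 1, 8 → max 36
Equity regrets: 25, 29, 48, 21 → max 48
Hedged regrets: 0, 3, 40, 0 → max 40
Smallest max regret = 36 → Bonds.

laplace → Hedged; minimax regret → Bonds (disagree)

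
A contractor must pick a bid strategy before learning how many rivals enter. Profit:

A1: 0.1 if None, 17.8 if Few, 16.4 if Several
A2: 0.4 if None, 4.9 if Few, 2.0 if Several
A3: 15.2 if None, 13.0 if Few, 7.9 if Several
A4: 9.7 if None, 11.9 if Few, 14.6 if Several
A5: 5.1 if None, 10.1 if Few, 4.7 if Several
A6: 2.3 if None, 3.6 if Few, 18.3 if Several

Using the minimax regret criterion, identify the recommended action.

Column bests: None=15.2, Few=17.8, Several=18.3.
A1 regrets: 15.1, 0.0, 1.9 → max 15.1
A2 regrets: 14.8, 12.9, 16.3 → max 16.3
A3 regrets: 0.0, 4.8, 10.4 → max 10.4
A4 regrets: 5.5, 5.9, 3.7 → max 5.9
A5 regrets: 10.1, 7.7, 13.6 → max 13.6
A6 regrets: 12.9, 14.2, 0.0 → max 14.2
Smallest max regret = 5.9 → A4.

A4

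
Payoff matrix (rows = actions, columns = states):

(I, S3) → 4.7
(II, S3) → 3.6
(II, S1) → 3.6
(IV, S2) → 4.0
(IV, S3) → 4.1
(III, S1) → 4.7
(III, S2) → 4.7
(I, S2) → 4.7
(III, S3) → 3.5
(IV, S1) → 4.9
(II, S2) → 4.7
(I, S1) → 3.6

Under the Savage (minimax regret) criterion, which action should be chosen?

Column bests: S1=4.9, S2=4.7, S3=4.7.
I regrets: 1.3, 0.0, 0.0 → max 1.3
II regrets: 1.3, 0.0, 1.1 → max 1.3
III regrets: 0.2, 0.0, 1.2 → max 1.2
IV regrets: 0.0, 0.7, 0.6 → max 0.7
Smallest max regret = 0.7 → IV.

IV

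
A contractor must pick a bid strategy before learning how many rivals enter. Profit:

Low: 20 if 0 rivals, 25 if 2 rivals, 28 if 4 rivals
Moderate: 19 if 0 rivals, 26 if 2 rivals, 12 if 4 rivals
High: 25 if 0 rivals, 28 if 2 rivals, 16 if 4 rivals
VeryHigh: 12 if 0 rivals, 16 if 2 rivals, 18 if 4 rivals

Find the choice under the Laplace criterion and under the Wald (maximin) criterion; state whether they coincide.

Row averages: Low=73/3, Moderate=19, High=23, VeryHigh=46/3
Highest average = 73/3 → Low.
Row minima: Low=20, Moderate=12, High=16, VeryHigh=12
Best worst-case = 20 → Low.

laplace → Low; maximin → Low (agree)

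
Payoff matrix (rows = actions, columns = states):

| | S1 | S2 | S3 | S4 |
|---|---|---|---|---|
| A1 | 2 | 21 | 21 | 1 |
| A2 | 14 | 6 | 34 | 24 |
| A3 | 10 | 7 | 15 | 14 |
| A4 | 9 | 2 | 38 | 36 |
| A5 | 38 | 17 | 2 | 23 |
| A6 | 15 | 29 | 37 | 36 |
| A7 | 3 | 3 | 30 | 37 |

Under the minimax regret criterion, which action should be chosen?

A6

Column bests: S1=38, S2=29, S3=38, S4=37.
A1 regrets: 36, 8, 17, 36 → max 36
A2 regrets: 24, 23, 4, 13 → max 24
A3 regrets: 28, 22, 23, 23 → max 28
A4 regrets: 29, 27, 0, 1 → max 29
A5 regrets: 0, 12, 36, 14 → max 36
A6 regrets: 23, 0, 1, 1 → max 23
A7 regrets: 35, 26, 8, 0 → max 35
Smallest max regret = 23 → A6.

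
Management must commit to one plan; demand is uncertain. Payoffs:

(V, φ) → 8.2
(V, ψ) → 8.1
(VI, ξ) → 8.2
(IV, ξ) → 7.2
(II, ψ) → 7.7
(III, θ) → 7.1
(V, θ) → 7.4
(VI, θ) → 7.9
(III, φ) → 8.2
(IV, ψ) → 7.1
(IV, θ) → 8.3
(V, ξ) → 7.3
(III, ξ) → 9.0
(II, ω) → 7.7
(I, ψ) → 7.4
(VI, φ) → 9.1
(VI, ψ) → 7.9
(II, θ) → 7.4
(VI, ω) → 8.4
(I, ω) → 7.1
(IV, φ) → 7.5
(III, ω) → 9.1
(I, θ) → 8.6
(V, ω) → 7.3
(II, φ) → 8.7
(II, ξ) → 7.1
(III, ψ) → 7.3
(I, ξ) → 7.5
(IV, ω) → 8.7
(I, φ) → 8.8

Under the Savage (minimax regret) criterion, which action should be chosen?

VI

Column bests: θ=8.6, φ=9.1, ψ=8.1, ω=9.1, ξ=9.0.
I regrets: 0.0, 0.3, 0.7, 2.0, 1.5 → max 2.0
II regrets: 1.2, 0.4, 0.4, 1.4, 1.9 → max 1.9
III regrets: 1.5, 0.9, 0.8, 0.0, 0.0 → max 1.5
IV regrets: 0.3, 1.6, 1.0, 0.4, 1.8 → max 1.8
V regrets: 1.2, 0.9, 0.0, 1.8, 1.7 → max 1.8
VI regrets: 0.7, 0.0, 0.2, 0.7, 0.8 → max 0.8
Smallest max regret = 0.8 → VI.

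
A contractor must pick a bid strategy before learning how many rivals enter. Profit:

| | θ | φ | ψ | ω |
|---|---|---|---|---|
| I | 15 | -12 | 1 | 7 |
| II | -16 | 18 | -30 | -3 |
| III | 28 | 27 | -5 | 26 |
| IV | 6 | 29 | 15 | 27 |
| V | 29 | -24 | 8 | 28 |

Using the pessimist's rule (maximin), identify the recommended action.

IV

Row minima: I=-12, II=-30, III=-5, IV=6, V=-24
Best worst-case = 6 → IV.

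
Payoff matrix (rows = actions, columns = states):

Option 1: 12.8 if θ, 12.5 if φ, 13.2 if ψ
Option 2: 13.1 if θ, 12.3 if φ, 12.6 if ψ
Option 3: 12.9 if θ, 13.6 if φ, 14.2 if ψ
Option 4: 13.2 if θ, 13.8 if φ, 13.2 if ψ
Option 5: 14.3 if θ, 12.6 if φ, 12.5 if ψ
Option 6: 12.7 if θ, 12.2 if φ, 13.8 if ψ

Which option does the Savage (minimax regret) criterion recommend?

Option 4

Column bests: θ=14.3, φ=13.8, ψ=14.2.
Option 1 regrets: 1.5, 1.3, 1.0 → max 1.5
Option 2 regrets: 1.2, 1.5, 1.6 → max 1.6
Option 3 regrets: 1.4, 0.2, 0.0 → max 1.4
Option 4 regrets: 1.1, 0.0, 1.0 → max 1.1
Option 5 regrets: 0.0, 1.2, 1.7 → max 1.7
Option 6 regrets: 1.6, 1.6, 0.4 → max 1.6
Smallest max regret = 1.1 → Option 4.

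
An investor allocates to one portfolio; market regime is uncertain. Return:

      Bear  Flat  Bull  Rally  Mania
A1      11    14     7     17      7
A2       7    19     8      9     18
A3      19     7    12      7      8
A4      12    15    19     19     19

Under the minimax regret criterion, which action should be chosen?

Column bests: Bear=19, Flat=19, Bull=19, Rally=19, Mania=19.
A1 regrets: 8, 5, 12, 2, 12 → max 12
A2 regrets: 12, 0, 11, 10, 1 → max 12
A3 regrets: 0, 12, 7, 12, 11 → max 12
A4 regrets: 7, 4, 0, 0, 0 → max 7
Smallest max regret = 7 → A4.

A4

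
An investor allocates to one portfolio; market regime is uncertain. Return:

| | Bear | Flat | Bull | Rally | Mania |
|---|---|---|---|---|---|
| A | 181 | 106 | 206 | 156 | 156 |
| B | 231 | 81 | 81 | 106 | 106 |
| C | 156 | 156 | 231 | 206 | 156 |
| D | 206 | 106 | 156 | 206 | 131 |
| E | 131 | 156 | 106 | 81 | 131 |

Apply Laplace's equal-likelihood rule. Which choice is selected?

C

Row averages: A=161, B=121, C=181, D=161, E=121
Highest average = 181 → C.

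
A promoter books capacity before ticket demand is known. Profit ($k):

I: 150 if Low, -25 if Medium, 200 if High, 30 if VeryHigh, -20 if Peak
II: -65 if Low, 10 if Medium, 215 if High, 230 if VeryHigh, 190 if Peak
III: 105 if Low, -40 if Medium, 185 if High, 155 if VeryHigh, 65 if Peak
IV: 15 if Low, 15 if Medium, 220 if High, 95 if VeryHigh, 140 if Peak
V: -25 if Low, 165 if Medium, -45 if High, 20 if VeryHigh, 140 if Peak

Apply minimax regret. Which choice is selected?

Column bests: Low=150, Medium=165, High=220, VeryHigh=230, Peak=190.
I regrets: 0, 190, 20, 200, 210 → max 210
II regrets: 215, 155, 5, 0, 0 → max 215
III regrets: 45, 205, 35, 75, 125 → max 205
IV regrets: 135, 150, 0, 135, 50 → max 150
V regrets: 175, 0, 265, 210, 50 → max 265
Smallest max regret = 150 → IV.

IV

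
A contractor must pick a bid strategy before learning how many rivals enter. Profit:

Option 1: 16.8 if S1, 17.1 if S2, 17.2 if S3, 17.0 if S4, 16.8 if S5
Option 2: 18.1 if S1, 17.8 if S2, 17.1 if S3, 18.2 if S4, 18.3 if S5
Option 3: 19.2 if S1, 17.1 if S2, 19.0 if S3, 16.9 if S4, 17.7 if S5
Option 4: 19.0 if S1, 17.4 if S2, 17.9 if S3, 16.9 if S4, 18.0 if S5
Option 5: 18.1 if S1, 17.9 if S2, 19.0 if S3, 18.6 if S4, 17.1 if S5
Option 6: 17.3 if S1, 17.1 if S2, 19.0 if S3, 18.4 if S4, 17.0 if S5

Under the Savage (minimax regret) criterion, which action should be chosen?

Column bests: S1=19.2, S2=17.9, S3=19.0, S4=18.6, S5=18.3.
Option 1 regrets: 2.4, 0.8, 1.8, 1.6, 1.5 → max 2.4
Option 2 regrets: 1.1, 0.1, 1.9, 0.4, 0.0 → max 1.9
Option 3 regrets: 0.0, 0.8, 0.0, 1.7, 0.6 → max 1.7
Option 4 regrets: 0.2, 0.5, 1.1, 1.7, 0.3 → max 1.7
Option 5 regrets: 1.1, 0.0, 0.0, 0.0, 1.2 → max 1.2
Option 6 regrets: 1.9, 0.8, 0.0, 0.2, 1.3 → max 1.9
Smallest max regret = 1.2 → Option 5.

Option 5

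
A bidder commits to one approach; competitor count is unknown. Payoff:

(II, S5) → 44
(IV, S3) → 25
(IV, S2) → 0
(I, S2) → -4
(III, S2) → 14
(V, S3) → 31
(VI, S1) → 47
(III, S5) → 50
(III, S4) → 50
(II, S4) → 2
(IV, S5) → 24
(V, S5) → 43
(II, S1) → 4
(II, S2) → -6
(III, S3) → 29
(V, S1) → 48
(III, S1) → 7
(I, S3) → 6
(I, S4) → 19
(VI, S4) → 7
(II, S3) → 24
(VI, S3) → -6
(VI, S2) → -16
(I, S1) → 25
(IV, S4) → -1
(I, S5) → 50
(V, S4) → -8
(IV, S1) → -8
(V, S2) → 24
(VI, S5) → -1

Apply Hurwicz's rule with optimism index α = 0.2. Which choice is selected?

III

I: 0.2·50 + 0.8·(-4) = 6.8
II: 0.2·44 + 0.8·(-6) = 4
III: 0.2·50 + 0.8·7 = 15.6
IV: 0.2·25 + 0.8·(-8) = -1.4
V: 0.2·48 + 0.8·(-8) = 3.2
VI: 0.2·47 + 0.8·(-16) = -3.4
Highest Hurwicz score = 15.6 → III.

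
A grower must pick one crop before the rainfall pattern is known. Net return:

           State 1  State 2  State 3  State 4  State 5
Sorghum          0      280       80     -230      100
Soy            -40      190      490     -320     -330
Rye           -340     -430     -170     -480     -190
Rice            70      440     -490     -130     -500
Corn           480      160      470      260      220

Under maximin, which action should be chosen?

Row minima: Sorghum=-230, Soy=-330, Rye=-480, Rice=-500, Corn=160
Best worst-case = 160 → Corn.

Corn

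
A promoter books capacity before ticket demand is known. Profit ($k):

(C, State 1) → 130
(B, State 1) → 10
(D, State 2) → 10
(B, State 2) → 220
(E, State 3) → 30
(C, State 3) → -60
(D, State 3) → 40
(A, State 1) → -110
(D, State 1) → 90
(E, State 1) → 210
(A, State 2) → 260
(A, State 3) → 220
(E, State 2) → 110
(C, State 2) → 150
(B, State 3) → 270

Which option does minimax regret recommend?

Column bests: State 1=210, State 2=260, State 3=270.
A regrets: 320, 0, 50 → max 320
B regrets: 200, 40, 0 → max 200
C regrets: 80, 110, 330 → max 330
D regrets: 120, 250, 230 → max 250
E regrets: 0, 150, 240 → max 240
Smallest max regret = 200 → B.

B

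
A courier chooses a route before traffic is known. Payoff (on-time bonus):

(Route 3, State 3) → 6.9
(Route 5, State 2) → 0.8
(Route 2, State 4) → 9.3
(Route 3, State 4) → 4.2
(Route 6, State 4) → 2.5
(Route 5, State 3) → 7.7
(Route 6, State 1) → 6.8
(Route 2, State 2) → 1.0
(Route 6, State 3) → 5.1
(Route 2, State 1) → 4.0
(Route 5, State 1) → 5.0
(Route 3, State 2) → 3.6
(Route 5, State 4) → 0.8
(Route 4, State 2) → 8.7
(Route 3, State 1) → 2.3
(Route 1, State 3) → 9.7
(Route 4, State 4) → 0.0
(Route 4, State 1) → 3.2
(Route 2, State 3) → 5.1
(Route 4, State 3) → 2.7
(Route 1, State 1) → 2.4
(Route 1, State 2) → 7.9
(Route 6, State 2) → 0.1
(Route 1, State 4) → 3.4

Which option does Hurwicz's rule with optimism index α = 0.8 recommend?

Route 1: 0.8·9.7 + 0.2·2.4 = 8.24
Route 2: 0.8·9.3 + 0.2·1.0 = 7.64
Route 3: 0.8·6.9 + 0.2·2.3 = 5.98
Route 4: 0.8·8.7 + 0.2·0.0 = 6.96
Route 5: 0.8·7.7 + 0.2·0.8 = 6.32
Route 6: 0.8·6.8 + 0.2·0.1 = 5.46
Highest Hurwicz score = 8.24 → Route 1.

Route 1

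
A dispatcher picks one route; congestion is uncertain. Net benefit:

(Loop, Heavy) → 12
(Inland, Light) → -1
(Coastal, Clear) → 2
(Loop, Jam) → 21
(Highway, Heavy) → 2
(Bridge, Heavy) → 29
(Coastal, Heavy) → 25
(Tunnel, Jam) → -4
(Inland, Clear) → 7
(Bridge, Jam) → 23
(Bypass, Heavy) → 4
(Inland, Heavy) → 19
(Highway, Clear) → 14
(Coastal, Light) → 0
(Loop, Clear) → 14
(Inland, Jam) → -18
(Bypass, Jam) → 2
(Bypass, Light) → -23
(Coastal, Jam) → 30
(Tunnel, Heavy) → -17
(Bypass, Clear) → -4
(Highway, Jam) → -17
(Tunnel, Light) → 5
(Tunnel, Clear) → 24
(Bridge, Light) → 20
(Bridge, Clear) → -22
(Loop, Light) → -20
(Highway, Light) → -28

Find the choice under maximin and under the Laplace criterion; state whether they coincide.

Row minima: Bypass=-23, Coastal=0, Bridge=-22, Inland=-18, Highway=-28, Loop=-20, Tunnel=-17
Best worst-case = 0 → Coastal.
Row averages: Bypass=-5.25, Coastal=14.25, Bridge=12.5, Inland=1.75, Highway=-7.25, Loop=6.75, Tunnel=2
Highest average = 14.25 → Coastal.

maximin → Coastal; laplace → Coastal (agree)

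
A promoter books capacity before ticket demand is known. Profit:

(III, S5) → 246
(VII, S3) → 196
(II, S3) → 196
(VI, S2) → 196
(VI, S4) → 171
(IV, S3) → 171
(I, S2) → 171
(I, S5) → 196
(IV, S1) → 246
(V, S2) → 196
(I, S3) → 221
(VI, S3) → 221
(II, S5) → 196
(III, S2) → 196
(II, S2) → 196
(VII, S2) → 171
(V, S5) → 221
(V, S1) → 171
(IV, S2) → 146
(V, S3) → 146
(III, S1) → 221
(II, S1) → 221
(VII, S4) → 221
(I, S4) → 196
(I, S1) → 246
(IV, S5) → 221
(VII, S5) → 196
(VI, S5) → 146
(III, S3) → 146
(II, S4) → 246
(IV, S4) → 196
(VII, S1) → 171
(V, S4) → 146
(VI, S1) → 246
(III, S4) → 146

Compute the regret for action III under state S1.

Best payoff under S1 is 246.
Regret = 246 − 221 = 25.

25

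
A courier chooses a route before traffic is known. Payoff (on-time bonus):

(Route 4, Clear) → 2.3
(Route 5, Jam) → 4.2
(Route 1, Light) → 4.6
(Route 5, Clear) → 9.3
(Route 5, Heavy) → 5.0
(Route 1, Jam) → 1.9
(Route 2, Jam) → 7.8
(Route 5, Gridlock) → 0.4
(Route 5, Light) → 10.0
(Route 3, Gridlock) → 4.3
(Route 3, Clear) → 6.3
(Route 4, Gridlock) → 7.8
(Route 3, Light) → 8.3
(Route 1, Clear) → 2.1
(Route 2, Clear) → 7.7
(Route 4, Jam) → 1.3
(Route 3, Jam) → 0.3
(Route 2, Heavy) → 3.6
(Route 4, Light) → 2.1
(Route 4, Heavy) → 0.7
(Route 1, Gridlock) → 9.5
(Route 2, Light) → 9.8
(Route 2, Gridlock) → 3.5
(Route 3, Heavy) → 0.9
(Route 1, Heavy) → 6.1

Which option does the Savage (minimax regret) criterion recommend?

Route 2

Column bests: Clear=9.3, Light=10.0, Heavy=6.1, Jam=7.8, Gridlock=9.5.
Route 1 regrets: 7.2, 5.4, 0.0, 5.9, 0.0 → max 7.2
Route 2 regrets: 1.6, 0.2, 2.5, 0.0, 6.0 → max 6.0
Route 3 regrets: 3.0, 1.7, 5.2, 7.5, 5.2 → max 7.5
Route 4 regrets: 7.0, 7.9, 5.4, 6.5, 1.7 → max 7.9
Route 5 regrets: 0.0, 0.0, 1.1, 3.6, 9.1 → max 9.1
Smallest max regret = 6.0 → Route 2.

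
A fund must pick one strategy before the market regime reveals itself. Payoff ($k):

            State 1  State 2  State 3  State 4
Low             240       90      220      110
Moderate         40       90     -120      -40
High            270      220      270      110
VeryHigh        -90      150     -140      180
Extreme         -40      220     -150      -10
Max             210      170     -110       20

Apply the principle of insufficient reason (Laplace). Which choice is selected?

Row averages: Low=165, Moderate=-7.5, High=217.5, VeryHigh=25, Extreme=5, Max=72.5
Highest average = 217.5 → High.

High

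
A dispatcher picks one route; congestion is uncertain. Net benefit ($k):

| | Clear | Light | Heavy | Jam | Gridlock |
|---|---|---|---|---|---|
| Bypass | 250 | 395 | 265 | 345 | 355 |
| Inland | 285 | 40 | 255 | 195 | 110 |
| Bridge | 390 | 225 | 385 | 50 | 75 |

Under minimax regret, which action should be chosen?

Bypass

Column bests: Clear=390, Light=395, Heavy=385, Jam=345, Gridlock=355.
Bypass regrets: 140, 0, 120, 0, 0 → max 140
Inland regrets: 105, 355, 130, 150, 245 → max 355
Bridge regrets: 0, 170, 0, 295, 280 → max 295
Smallest max regret = 140 → Bypass.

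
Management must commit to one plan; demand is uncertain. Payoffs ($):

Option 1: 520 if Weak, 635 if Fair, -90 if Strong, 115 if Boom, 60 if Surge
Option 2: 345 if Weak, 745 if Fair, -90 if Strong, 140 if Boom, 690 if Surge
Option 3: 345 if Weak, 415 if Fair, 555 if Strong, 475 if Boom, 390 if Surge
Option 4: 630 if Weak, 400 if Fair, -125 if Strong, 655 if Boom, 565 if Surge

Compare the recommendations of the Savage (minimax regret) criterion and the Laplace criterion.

minimax regret → Option 3; laplace → Option 3 (agree)

Column bests: Weak=630, Fair=745, Strong=555, Boom=655, Surge=690.
Option 1 regrets: 110, 110, 645, 540, 630 → max 645
Option 2 regrets: 285, 0, 645, 515, 0 → max 645
Option 3 regrets: 285, 330, 0, 180, 300 → max 330
Option 4 regrets: 0, 345, 680, 0, 125 → max 680
Smallest max regret = 330 → Option 3.
Row averages: Option 1=248, Option 2=366, Option 3=436, Option 4=425
Highest average = 436 → Option 3.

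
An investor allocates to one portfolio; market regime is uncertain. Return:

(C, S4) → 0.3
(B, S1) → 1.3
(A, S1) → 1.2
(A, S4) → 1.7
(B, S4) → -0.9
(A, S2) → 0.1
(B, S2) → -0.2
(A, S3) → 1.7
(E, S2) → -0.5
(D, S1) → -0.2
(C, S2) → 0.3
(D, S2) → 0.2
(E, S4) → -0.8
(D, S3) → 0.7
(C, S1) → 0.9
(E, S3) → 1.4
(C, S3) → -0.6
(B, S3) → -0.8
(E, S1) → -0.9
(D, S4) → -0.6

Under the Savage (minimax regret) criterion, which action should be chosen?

Column bests: S1=1.3, S2=0.3, S3=1.7, S4=1.7.
A regrets: 0.1, 0.2, 0.0, 0.0 → max 0.2
B regrets: 0.0, 0.5, 2.5, 2.6 → max 2.6
C regrets: 0.4, 0.0, 2.3, 1.4 → max 2.3
D regrets: 1.5, 0.1, 1.0, 2.3 → max 2.3
E regrets: 2.2, 0.8, 0.3, 2.5 → max 2.5
Smallest max regret = 0.2 → A.

A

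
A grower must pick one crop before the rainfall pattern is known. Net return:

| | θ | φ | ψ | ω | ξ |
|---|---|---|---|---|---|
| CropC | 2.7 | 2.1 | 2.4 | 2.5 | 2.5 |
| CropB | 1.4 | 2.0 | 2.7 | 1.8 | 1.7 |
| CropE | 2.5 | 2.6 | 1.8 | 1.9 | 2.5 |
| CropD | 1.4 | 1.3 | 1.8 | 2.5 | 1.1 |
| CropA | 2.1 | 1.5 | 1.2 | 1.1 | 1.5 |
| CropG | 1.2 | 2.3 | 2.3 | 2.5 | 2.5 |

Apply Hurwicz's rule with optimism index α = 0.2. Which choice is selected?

CropC

CropC: 0.2·2.7 + 0.8·2.1 = 2.22
CropB: 0.2·2.7 + 0.8·1.4 = 1.66
CropE: 0.2·2.6 + 0.8·1.8 = 1.96
CropD: 0.2·2.5 + 0.8·1.1 = 1.38
CropA: 0.2·2.1 + 0.8·1.1 = 1.3
CropG: 0.2·2.5 + 0.8·1.2 = 1.46
Highest Hurwicz score = 2.22 → CropC.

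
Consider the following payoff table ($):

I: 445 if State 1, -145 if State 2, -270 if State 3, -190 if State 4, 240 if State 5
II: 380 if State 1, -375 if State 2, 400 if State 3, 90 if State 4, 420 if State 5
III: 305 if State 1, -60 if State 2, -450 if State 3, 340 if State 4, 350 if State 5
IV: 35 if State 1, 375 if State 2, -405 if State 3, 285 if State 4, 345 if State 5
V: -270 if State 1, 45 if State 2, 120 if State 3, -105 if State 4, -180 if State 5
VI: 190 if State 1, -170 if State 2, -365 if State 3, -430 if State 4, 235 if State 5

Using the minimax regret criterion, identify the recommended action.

I

Column bests: State 1=445, State 2=375, State 3=400, State 4=340, State 5=420.
I regrets: 0, 520, 670, 530, 180 → max 670
II regrets: 65, 750, 0, 250, 0 → max 750
III regrets: 140, 435, 850, 0, 70 → max 850
IV regrets: 410, 0, 805, 55, 75 → max 805
V regrets: 715, 330, 280, 445, 600 → max 715
VI regrets: 255, 545, 765, 770, 185 → max 770
Smallest max regret = 670 → I.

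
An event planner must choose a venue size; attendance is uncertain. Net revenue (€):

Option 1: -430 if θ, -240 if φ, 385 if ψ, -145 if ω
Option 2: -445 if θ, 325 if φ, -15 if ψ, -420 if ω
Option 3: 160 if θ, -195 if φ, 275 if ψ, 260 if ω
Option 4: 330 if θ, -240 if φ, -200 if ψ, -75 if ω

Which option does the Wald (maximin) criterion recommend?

Row minima: Option 1=-430, Option 2=-445, Option 3=-195, Option 4=-240
Best worst-case = -195 → Option 3.

Option 3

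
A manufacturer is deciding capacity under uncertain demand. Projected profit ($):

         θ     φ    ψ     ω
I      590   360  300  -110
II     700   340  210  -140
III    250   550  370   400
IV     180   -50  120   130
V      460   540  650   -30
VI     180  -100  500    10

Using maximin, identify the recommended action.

III

Row minima: I=-110, II=-140, III=250, IV=-50, V=-30, VI=-100
Best worst-case = 250 → III.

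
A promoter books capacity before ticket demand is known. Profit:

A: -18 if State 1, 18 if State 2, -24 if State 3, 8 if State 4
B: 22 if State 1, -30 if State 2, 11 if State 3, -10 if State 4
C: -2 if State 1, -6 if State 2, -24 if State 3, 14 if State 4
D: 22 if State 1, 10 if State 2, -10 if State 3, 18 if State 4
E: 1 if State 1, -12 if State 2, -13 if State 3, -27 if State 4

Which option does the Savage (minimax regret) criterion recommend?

D

Column bests: State 1=22, State 2=18, State 3=11, State 4=18.
A regrets: 40, 0, 35, 10 → max 40
B regrets: 0, 48, 0, 28 → max 48
C regrets: 24, 24, 35, 4 → max 35
D regrets: 0, 8, 21, 0 → max 21
E regrets: 21, 30, 24, 45 → max 45
Smallest max regret = 21 → D.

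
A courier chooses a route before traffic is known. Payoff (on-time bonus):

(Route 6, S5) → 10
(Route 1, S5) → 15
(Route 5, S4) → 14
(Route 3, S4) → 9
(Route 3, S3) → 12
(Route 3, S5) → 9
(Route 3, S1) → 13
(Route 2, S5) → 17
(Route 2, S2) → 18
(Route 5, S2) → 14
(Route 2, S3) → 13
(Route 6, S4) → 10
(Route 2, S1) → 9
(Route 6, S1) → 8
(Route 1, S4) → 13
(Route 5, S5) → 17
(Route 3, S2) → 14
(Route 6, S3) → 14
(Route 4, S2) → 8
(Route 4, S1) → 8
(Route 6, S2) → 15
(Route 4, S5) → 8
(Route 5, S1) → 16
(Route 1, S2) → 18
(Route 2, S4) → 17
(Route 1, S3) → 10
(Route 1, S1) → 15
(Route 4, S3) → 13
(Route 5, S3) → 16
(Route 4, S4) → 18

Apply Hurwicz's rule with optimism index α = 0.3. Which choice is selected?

Route 1: 0.3·18 + 0.7·10 = 12.4
Route 2: 0.3·18 + 0.7·9 = 11.7
Route 3: 0.3·14 + 0.7·9 = 10.5
Route 4: 0.3·18 + 0.7·8 = 11
Route 5: 0.3·17 + 0.7·14 = 14.9
Route 6: 0.3·15 + 0.7·8 = 10.1
Highest Hurwicz score = 14.9 → Route 5.

Route 5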